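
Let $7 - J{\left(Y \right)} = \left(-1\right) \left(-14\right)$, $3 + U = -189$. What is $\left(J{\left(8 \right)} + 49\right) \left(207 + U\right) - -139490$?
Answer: $140120$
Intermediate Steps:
$U = -192$ ($U = -3 - 189 = -192$)
$J{\left(Y \right)} = -7$ ($J{\left(Y \right)} = 7 - \left(-1\right) \left(-14\right) = 7 - 14 = -7$)
$\left(J{\left(8 \right)} + 49\right) \left(207 + U\right) - -139490 = \left(-7 + 49\right) \left(207 - 192\right) - -139490 = 42 \cdot 15 + 139490 = 630 + 139490 = 140120$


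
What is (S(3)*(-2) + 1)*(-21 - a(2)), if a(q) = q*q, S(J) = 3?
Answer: 125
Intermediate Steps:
a(q) = q²
(S(3)*(-2) + 1)*(-21 - a(2)) = (3*(-2) + 1)*(-21 - 1*2²) = (-6 + 1)*(-21 - 1*4) = -5*(-21 - 4) = -5*(-25) = 125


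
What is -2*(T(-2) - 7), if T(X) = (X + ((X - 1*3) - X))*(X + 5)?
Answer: 44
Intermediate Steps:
T(X) = (-3 + X)*(5 + X) (T(X) = (X + ((X - 3) - X))*(5 + X) = (X + ((-3 + X) - X))*(5 + X) = (X - 3)*(5 + X) = (-3 + X)*(5 + X))
-2*(T(-2) - 7) = -2*((-15 + (-2)**2 + 2*(-2)) - 7) = -2*((-15 + 4 - 4) - 7) = -2*(-15 - 7) = -2*(-22) = 44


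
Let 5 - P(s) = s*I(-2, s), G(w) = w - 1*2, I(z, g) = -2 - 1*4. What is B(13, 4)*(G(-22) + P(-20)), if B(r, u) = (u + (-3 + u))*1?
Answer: -695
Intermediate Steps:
I(z, g) = -6 (I(z, g) = -2 - 4 = -6)
B(r, u) = -3 + 2*u (B(r, u) = (-3 + 2*u)*1 = -3 + 2*u)
G(w) = -2 + w (G(w) = w - 2 = -2 + w)
P(s) = 5 + 6*s (P(s) = 5 - s*(-6) = 5 - (-6)*s = 5 + 6*s)
B(13, 4)*(G(-22) + P(-20)) = (-3 + 2*4)*((-2 - 22) + (5 + 6*(-20))) = (-3 + 8)*(-24 + (5 - 120)) = 5*(-24 - 115) = 5*(-139) = -695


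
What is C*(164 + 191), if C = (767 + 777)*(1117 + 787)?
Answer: 1043620480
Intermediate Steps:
C = 2939776 (C = 1544*1904 = 2939776)
C*(164 + 191) = 2939776*(164 + 191) = 2939776*355 = 1043620480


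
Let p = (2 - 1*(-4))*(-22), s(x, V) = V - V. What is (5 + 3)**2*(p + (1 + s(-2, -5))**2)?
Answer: -8384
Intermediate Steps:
s(x, V) = 0
p = -132 (p = (2 + 4)*(-22) = 6*(-22) = -132)
(5 + 3)**2*(p + (1 + s(-2, -5))**2) = (5 + 3)**2*(-132 + (1 + 0)**2) = 8**2*(-132 + 1**2) = 64*(-132 + 1) = 64*(-131) = -8384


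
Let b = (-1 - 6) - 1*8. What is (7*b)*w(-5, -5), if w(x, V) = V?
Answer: 525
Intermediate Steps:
b = -15 (b = -7 - 8 = -15)
(7*b)*w(-5, -5) = (7*(-15))*(-5) = -105*(-5) = 525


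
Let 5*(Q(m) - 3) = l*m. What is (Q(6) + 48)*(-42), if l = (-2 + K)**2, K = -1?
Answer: -12978/5 ≈ -2595.6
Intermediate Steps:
l = 9 (l = (-2 - 1)**2 = (-3)**2 = 9)
Q(m) = 3 + 9*m/5 (Q(m) = 3 + (9*m)/5 = 3 + 9*m/5)
(Q(6) + 48)*(-42) = ((3 + (9/5)*6) + 48)*(-42) = ((3 + 54/5) + 48)*(-42) = (69/5 + 48)*(-42) = (309/5)*(-42) = -12978/5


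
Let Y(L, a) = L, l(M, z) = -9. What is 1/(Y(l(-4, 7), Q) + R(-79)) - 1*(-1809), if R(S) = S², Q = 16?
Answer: 11273689/6232 ≈ 1809.0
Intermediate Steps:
1/(Y(l(-4, 7), Q) + R(-79)) - 1*(-1809) = 1/(-9 + (-79)²) - 1*(-1809) = 1/(-9 + 6241) + 1809 = 1/6232 + 1809 = 11273689/6232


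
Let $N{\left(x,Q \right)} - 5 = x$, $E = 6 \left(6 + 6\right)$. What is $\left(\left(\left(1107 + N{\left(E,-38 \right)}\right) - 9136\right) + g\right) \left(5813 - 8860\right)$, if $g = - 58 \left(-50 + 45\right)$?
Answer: $23346114$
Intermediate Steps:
$E = 72$ ($E = 6 \cdot 12 = 72$)
$N{\left(x,Q \right)} = 5 + x$
$g = 290$ ($g = \left(-58\right) \left(-5\right) = 290$)
$\left(\left(\left(1107 + N{\left(E,-38 \right)}\right) - 9136\right) + g\right) \left(5813 - 8860\right) = \left(\left(\left(1107 + \left(5 + 72\right)\right) - 9136\right) + 290\right) \left(5813 - 8860\right) = \left(\left(\left(1107 + 77\right) - 9136\right) + 290\right) \left(-3047\right) = \left(\left(1184 - 9136\right) + 290\right) \left(-3047\right) = \left(-7952 + 290\right) \left(-3047\right) = \left(-7662\right) \left(-3047\right) = 23346114$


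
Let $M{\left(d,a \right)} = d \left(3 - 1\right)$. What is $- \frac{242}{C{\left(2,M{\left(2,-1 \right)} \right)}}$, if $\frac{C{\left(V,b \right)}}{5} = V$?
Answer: $- \frac{121}{5} \approx -24.2$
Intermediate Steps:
$M{\left(d,a \right)} = 2 d$ ($M{\left(d,a \right)} = d 2 = 2 d$)
$C{\left(V,b \right)} = 5 V$
$- \frac{242}{C{\left(2,M{\left(2,-1 \right)} \right)}} = - \frac{242}{5 \cdot 2} = - \frac{242}{10} = \left(-242\right) \frac{1}{10} = - \frac{121}{5}$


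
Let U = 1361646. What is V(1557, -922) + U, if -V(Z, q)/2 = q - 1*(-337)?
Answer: 1362816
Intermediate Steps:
V(Z, q) = -674 - 2*q (V(Z, q) = -2*(q - 1*(-337)) = -2*(q + 337) = -2*(337 + q) = -674 - 2*q)
V(1557, -922) + U = (-674 - 2*(-922)) + 1361646 = (-674 + 1844) + 1361646 = 1170 + 1361646 = 1362816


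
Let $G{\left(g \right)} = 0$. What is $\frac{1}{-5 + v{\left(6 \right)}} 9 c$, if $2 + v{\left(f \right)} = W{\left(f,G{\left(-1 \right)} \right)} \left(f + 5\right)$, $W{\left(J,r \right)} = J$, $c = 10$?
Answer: $\frac{90}{59} \approx 1.5254$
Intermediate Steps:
$v{\left(f \right)} = -2 + f \left(5 + f\right)$ ($v{\left(f \right)} = -2 + f \left(f + 5\right) = -2 + f \left(5 + f\right)$)
$\frac{1}{-5 + v{\left(6 \right)}} 9 c = \frac{1}{-5 + \left(-2 + 6^{2} + 5 \cdot 6\right)} 9 \cdot 10 = \frac{1}{-5 + \left(-2 + 36 + 30\right)} 9 \cdot 10 = \frac{1}{-5 + 64} \cdot 9 \cdot 10 = \frac{1}{59} \cdot 9 \cdot 10 = \frac{9}{59} \cdot 10 = \frac{90}{59}$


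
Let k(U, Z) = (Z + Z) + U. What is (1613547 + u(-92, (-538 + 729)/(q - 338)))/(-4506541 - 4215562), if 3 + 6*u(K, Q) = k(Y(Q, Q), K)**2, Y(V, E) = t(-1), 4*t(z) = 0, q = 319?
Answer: -9715135/52332618 ≈ -0.18564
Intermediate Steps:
t(z) = 0 (t(z) = (1/4)*0 = 0)
Y(V, E) = 0
k(U, Z) = U + 2*Z (k(U, Z) = 2*Z + U = U + 2*Z)
u(K, Q) = -1/2 + 2*K**2/3 (u(K, Q) = -1/2 + (0 + 2*K)**2/6 = -1/2 + (2*K)**2/6 = -1/2 + (4*K**2)/6 = -1/2 + 2*K**2/3)
(1613547 + u(-92, (-538 + 729)/(q - 338)))/(-4506541 - 4215562) = (1613547 + (-1/2 + (2/3)*(-92)**2))/(-4506541 - 4215562) = (1613547 + (-1/2 + (2/3)*8464))/(-8722103) = (1613547 + (-1/2 + 16928/3))*(-1/8722103) = (1613547 + 33853/6)*(-1/8722103) = (9715135/6)*(-1/8722103) = -9715135/52332618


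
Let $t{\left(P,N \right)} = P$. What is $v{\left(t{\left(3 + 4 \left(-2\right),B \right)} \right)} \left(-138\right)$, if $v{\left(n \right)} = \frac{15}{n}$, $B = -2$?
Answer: $414$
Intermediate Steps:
$v{\left(t{\left(3 + 4 \left(-2\right),B \right)} \right)} \left(-138\right) = \frac{15}{3 + 4 \left(-2\right)} \left(-138\right) = \frac{15}{3 - 8} \left(-138\right) = \frac{15}{-5} \left(-138\right) = 15 \left(- \frac{1}{5}\right) \left(-138\right) = \left(-3\right) \left(-138\right) = 414$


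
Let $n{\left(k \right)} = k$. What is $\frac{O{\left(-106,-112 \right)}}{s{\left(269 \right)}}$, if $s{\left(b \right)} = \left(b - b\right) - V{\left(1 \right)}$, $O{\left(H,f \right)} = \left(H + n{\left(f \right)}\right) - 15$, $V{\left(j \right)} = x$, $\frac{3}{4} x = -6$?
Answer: $- \frac{233}{8} \approx -29.125$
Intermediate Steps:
$x = -8$ ($x = \frac{4}{3} \left(-6\right) = -8$)
$V{\left(j \right)} = -8$
$O{\left(H,f \right)} = -15 + H + f$ ($O{\left(H,f \right)} = \left(H + f\right) - 15 = -15 + H + f$)
$s{\left(b \right)} = 8$ ($s{\left(b \right)} = \left(b - b\right) - -8 = 0 + 8 = 8$)
$\frac{O{\left(-106,-112 \right)}}{s{\left(269 \right)}} = \frac{-15 - 106 - 112}{8} = \left(-233\right) \frac{1}{8} = - \frac{233}{8}$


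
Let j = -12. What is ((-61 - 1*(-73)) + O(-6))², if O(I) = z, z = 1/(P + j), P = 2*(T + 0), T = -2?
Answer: 36481/256 ≈ 142.50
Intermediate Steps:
P = -4 (P = 2*(-2 + 0) = 2*(-2) = -4)
z = -1/16 (z = 1/(-4 - 12) = 1/(-16) = -1/16 ≈ -0.062500)
O(I) = -1/16
((-61 - 1*(-73)) + O(-6))² = ((-61 - 1*(-73)) - 1/16)² = ((-61 + 73) - 1/16)² = (12 - 1/16)² = (191/16)² = 36481/256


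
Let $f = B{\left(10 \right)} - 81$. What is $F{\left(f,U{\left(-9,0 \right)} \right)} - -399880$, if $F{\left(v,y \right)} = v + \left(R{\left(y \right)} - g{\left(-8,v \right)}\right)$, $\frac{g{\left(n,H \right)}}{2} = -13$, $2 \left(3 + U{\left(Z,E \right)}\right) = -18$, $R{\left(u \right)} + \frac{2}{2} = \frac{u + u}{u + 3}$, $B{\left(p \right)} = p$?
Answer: $\frac{1199510}{3} \approx 3.9984 \cdot 10^{5}$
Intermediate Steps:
$R{\left(u \right)} = -1 + \frac{2 u}{3 + u}$ ($R{\left(u \right)} = -1 + \frac{u + u}{u + 3} = -1 + \frac{2 u}{3 + u}$)
$U{\left(Z,E \right)} = -12$ ($U{\left(Z,E \right)} = -3 + \frac{1}{2} \left(-18\right) = -3 - 9 = -12$)
$f = -71$ ($f = 10 - 81 = -71$)
$g{\left(n,H \right)} = -26$ ($g{\left(n,H \right)} = 2 \left(-13\right) = -26$)
$F{\left(v,y \right)} = 26 + v + \frac{-3 + y}{3 + y}$ ($F{\left(v,y \right)} = v + \left(\frac{-3 + y}{3 + y} - -26\right) = v + \left(\frac{-3 + y}{3 + y} + 26\right) = v + \left(26 + \frac{-3 + y}{3 + y}\right) = 26 + v + \frac{-3 + y}{3 + y}$)
$F{\left(f,U{\left(-9,0 \right)} \right)} - -399880 = \frac{-3 - 12 + \left(3 - 12\right) \left(26 - 71\right)}{3 - 12} - -399880 = \frac{-3 - 12 - -405}{-9} + 399880 = - \frac{-3 - 12 + 405}{9} + 399880 = \left(- \frac{1}{9}\right) 390 + 399880 = - \frac{130}{3} + 399880 = \frac{1199510}{3}$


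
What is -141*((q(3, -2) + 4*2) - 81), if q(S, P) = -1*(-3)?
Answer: 9870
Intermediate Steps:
q(S, P) = 3
-141*((q(3, -2) + 4*2) - 81) = -141*((3 + 4*2) - 81) = -141*((3 + 8) - 81) = -141*(11 - 81) = -141*(-70) = 9870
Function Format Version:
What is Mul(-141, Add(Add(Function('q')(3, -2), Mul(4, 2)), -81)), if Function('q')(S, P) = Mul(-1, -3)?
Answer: 9870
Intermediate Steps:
Function('q')(S, P) = 3
Mul(-141, Add(Add(Function('q')(3, -2), Mul(4, 2)), -81)) = Mul(-141, Add(Add(3, Mul(4, 2)), -81)) = Mul(-141, Add(Add(3, 8), -81)) = Mul(-141, Add(11, -81)) = Mul(-141, -70) = 9870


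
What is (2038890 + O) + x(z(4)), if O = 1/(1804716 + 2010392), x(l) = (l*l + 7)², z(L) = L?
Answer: 7780603742253/3815108 ≈ 2.0394e+6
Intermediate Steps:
x(l) = (7 + l²)² (x(l) = (l² + 7)² = (7 + l²)²)
O = 1/3815108 ≈ 2.6212e-7
(2038890 + O) + x(z(4)) = (2038890 + 1/3815108) + (7 + 4²)² = 7778585550121/3815108 + (7 + 16)² = 7778585550121/3815108 + 23² = 7778585550121/3815108 + 529 = 7780603742253/3815108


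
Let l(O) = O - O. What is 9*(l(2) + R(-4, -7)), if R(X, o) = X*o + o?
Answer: 189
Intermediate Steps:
l(O) = 0
R(X, o) = o + X*o
9*(l(2) + R(-4, -7)) = 9*(0 - 7*(1 - 4)) = 9*(0 - 7*(-3)) = 9*(0 + 21) = 9*21 = 189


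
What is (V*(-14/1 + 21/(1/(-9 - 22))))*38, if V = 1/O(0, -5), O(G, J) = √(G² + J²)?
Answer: -5054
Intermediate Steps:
V = ⅕ (V = 1/(√(0² + (-5)²)) = 1/(√(0 + 25)) = 1/(√25) = 1/5 = ⅕ ≈ 0.20000)
(V*(-14/1 + 21/(1/(-9 - 22))))*38 = ((-14/1 + 21/(1/(-9 - 22)))/5)*38 = ((-14*1 + 21/(1/(-31)))/5)*38 = ((-14 + 21/(-1/31))/5)*38 = ((-14 + 21*(-31))/5)*38 = ((-14 - 651)/5)*38 = ((⅕)*(-665))*38 = -133*38 = -5054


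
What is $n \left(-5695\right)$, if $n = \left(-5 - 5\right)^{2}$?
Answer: $-569500$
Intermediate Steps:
$n = 100$ ($n = \left(-10\right)^{2} = 100$)
$n \left(-5695\right) = 100 \left(-5695\right) = -569500$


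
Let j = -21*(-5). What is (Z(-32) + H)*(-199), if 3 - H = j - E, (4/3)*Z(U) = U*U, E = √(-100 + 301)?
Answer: -132534 - 199*√201 ≈ -1.3536e+5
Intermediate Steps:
E = √201 ≈ 14.177
j = 105
Z(U) = 3*U²/4 (Z(U) = 3*(U*U)/4 = 3*U²/4)
H = -102 + √201 (H = 3 - (105 - √201) = 3 + (-105 + √201) = -102 + √201 ≈ -87.823)
(Z(-32) + H)*(-199) = ((¾)*(-32)² + (-102 + √201))*(-199) = ((¾)*1024 + (-102 + √201))*(-199) = (768 + (-102 + √201))*(-199) = (666 + √201)*(-199) = -132534 - 199*√201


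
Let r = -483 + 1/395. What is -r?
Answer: 190784/395 ≈ 483.00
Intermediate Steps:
r = -190784/395 (r = -483 + 1/395 = -190784/395 ≈ -483.00)
-r = -1*(-190784/395) = 190784/395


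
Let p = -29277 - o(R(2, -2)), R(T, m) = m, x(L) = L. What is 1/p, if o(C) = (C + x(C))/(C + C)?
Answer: -1/29278 ≈ -3.4155e-5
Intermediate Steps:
o(C) = 1 (o(C) = (C + C)/(C + C) = (2*C)/((2*C)) = (2*C)*(1/(2*C)) = 1)
p = -29278 (p = -29277 - 1*1 = -29277 - 1 = -29278)
1/p = 1/(-29278) = -1/29278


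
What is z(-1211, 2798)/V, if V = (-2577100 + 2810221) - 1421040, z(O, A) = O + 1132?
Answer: 79/1187919 ≈ 6.6503e-5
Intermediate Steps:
z(O, A) = 1132 + O
V = -1187919 (V = 233121 - 1421040 = -1187919)
z(-1211, 2798)/V = (1132 - 1211)/(-1187919) = -79*(-1/1187919) = 79/1187919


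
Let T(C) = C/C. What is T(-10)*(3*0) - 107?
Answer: -107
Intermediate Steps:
T(C) = 1
T(-10)*(3*0) - 107 = 1*(3*0) - 107 = 1*0 - 107 = 0 - 107 = -107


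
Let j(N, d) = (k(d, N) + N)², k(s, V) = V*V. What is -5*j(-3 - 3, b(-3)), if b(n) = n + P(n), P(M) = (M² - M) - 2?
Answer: -4500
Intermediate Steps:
P(M) = -2 + M² - M
b(n) = -2 + n² (b(n) = n + (-2 + n² - n) = -2 + n²)
k(s, V) = V²
j(N, d) = (N + N²)² (j(N, d) = (N² + N)² = (N + N²)²)
-5*j(-3 - 3, b(-3)) = -5*(-3 - 3)²*(1 + (-3 - 3))² = -5*(-6)²*(1 - 6)² = -180*(-5)² = -180*25 = -5*900 = -4500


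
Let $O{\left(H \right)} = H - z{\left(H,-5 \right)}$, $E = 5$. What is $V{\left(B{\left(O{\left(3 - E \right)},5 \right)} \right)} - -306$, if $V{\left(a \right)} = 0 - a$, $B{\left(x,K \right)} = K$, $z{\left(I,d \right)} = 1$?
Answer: $301$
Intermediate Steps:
$O{\left(H \right)} = -1 + H$ ($O{\left(H \right)} = H - 1 = -1 + H$)
$V{\left(a \right)} = - a$
$V{\left(B{\left(O{\left(3 - E \right)},5 \right)} \right)} - -306 = \left(-1\right) 5 - -306 = -5 + 306 = 301$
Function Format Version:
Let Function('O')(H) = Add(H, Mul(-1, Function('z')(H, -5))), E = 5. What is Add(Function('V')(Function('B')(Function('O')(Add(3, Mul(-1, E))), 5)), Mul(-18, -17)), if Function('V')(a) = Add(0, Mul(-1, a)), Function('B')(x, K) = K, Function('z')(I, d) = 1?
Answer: 301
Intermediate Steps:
Function('O')(H) = Add(-1, H) (Function('O')(H) = Add(H, Mul(-1, 1)) = Add(H, -1) = Add(-1, H))
Function('V')(a) = Mul(-1, a)
Add(Function('V')(Function('B')(Function('O')(Add(3, Mul(-1, E))), 5)), Mul(-18, -17)) = Add(Mul(-1, 5), Mul(-18, -17)) = Add(-5, 306) = 301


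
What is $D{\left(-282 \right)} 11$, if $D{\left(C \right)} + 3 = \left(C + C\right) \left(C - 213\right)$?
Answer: $3070947$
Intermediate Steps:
$D{\left(C \right)} = -3 + 2 C \left(-213 + C\right)$ ($D{\left(C \right)} = -3 + \left(C + C\right) \left(C - 213\right) = -3 + 2 C \left(-213 + C\right)$)
$D{\left(-282 \right)} 11 = \left(-3 - -120132 + 2 \left(-282\right)^{2}\right) 11 = \left(-3 + 120132 + 2 \cdot 79524\right) 11 = \left(-3 + 120132 + 159048\right) 11 = 279177 \cdot 11 = 3070947$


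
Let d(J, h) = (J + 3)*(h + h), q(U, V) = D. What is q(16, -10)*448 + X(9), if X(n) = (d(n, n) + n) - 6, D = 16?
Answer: 7387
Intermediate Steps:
q(U, V) = 16
d(J, h) = 2*h*(3 + J) (d(J, h) = (3 + J)*(2*h) = 2*h*(3 + J))
X(n) = -6 + n + 2*n*(3 + n) (X(n) = (2*n*(3 + n) + n) - 6 = (n + 2*n*(3 + n)) - 6 = -6 + n + 2*n*(3 + n))
q(16, -10)*448 + X(9) = 16*448 + (-6 + 9 + 2*9*(3 + 9)) = 7168 + (-6 + 9 + 2*9*12) = 7168 + (-6 + 9 + 216) = 7168 + 219 = 7387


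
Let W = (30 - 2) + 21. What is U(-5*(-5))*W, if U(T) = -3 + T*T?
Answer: 30478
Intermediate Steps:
U(T) = -3 + T²
W = 49 (W = 28 + 21 = 49)
U(-5*(-5))*W = (-3 + (-5*(-5))²)*49 = (-3 + 25²)*49 = (-3 + 625)*49 = 622*49 = 30478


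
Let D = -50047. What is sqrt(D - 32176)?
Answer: I*sqrt(82223) ≈ 286.75*I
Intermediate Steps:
sqrt(D - 32176) = sqrt(-50047 - 32176) = sqrt(-82223) = I*sqrt(82223)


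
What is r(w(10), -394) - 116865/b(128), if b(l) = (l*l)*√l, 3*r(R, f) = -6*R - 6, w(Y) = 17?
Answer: -36 - 116865*√2/262144 ≈ -36.630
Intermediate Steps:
r(R, f) = -2 - 2*R (r(R, f) = (-6*R - 6)/3 = (-6 - 6*R)/3 = -2 - 2*R)
b(l) = l^(5/2) (b(l) = l²*√l = l^(5/2))
r(w(10), -394) - 116865/b(128) = (-2 - 2*17) - 116865/(128^(5/2)) = (-2 - 34) - 116865/(131072*√2) = -36 - 116865*√2/262144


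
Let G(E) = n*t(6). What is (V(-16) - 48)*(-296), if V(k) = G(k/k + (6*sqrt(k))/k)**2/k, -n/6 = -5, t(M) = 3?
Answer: 164058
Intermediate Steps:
n = 30 (n = -6*(-5) = 30)
G(E) = 90 (G(E) = 30*3 = 90)
V(k) = 8100/k (V(k) = 90**2/k = 8100/k)
(V(-16) - 48)*(-296) = (8100/(-16) - 48)*(-296) = (8100*(-1/16) - 48)*(-296) = (-2025/4 - 48)*(-296) = -2217/4*(-296) = 164058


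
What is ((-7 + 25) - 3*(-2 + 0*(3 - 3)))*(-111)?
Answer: -2664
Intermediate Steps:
((-7 + 25) - 3*(-2 + 0*(3 - 3)))*(-111) = (18 - 3*(-2 + 0*0))*(-111) = (18 - 3*(-2 + 0))*(-111) = (18 - 3*(-2))*(-111) = (18 + 6)*(-111) = 24*(-111) = -2664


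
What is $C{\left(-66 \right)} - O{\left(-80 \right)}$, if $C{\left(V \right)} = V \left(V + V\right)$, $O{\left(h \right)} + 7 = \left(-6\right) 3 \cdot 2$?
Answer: $8755$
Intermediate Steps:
$O{\left(h \right)} = -43$ ($O{\left(h \right)} = -7 + \left(-6\right) 3 \cdot 2 = -7 - 36 = -43$)
$C{\left(V \right)} = 2 V^{2}$ ($C{\left(V \right)} = V 2 V = 2 V^{2}$)
$C{\left(-66 \right)} - O{\left(-80 \right)} = 2 \left(-66\right)^{2} - -43 = 2 \cdot 4356 + 43 = 8712 + 43 = 8755$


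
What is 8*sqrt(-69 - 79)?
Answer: 16*I*sqrt(37) ≈ 97.324*I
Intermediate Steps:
8*sqrt(-69 - 79) = 8*sqrt(-148) = 8*(2*I*sqrt(37)) = 16*I*sqrt(37)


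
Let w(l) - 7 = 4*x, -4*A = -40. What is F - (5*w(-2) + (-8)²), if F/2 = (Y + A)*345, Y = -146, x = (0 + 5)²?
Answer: -94439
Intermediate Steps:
A = 10 (A = -¼*(-40) = 10)
x = 25 (x = 5² = 25)
F = -93840 (F = 2*((-146 + 10)*345) = 2*(-136*345) = 2*(-46920) = -93840)
w(l) = 107 (w(l) = 7 + 4*25 = 7 + 100 = 107)
F - (5*w(-2) + (-8)²) = -93840 - (5*107 + (-8)²) = -93840 - (535 + 64) = -93840 - 1*599 = -93840 - 599 = -94439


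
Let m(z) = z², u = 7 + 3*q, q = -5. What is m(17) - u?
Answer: 297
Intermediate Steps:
u = -8 (u = 7 + 3*(-5) = 7 - 15 = -8)
m(17) - u = 17² - 1*(-8) = 289 + 8 = 297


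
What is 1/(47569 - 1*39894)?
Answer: 1/7675 ≈ 0.00013029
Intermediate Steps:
1/(47569 - 1*39894) = 1/(47569 - 39894) = 1/7675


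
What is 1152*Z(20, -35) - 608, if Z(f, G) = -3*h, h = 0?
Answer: -608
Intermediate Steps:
Z(f, G) = 0 (Z(f, G) = -3*0 = 0)
1152*Z(20, -35) - 608 = 1152*0 - 608 = 0 - 608 = -608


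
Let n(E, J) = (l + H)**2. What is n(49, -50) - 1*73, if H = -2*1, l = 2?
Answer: -73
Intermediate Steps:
H = -2
n(E, J) = 0 (n(E, J) = (2 - 2)**2 = 0**2 = 0)
n(49, -50) - 1*73 = 0 - 1*73 = 0 - 73 = -73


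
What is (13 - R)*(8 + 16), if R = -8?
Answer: 504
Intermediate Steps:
(13 - R)*(8 + 16) = (13 - 1*(-8))*(8 + 16) = (13 + 8)*24 = 21*24 = 504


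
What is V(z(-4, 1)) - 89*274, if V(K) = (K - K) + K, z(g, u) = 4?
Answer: -24382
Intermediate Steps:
V(K) = K (V(K) = 0 + K = K)
V(z(-4, 1)) - 89*274 = 4 - 89*274 = 4 - 24386 = -24382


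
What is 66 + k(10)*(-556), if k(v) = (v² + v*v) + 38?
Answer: -132262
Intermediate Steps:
k(v) = 38 + 2*v² (k(v) = (v² + v²) + 38 = 2*v² + 38 = 38 + 2*v²)
66 + k(10)*(-556) = 66 + (38 + 2*10²)*(-556) = 66 + (38 + 2*100)*(-556) = 66 + (38 + 200)*(-556) = 66 + 238*(-556) = 66 - 132328 = -132262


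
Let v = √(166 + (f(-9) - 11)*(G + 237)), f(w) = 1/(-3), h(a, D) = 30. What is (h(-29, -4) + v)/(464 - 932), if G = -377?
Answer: -5/78 - √15774/1404 ≈ -0.15356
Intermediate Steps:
f(w) = -⅓
v = √15774/3 (v = √(166 + (-⅓ - 11)*(-377 + 237)) = √(166 - 34/3*(-140)) = √(166 + 4760/3) = √(5258/3) = √15774/3 ≈ 41.865)
(h(-29, -4) + v)/(464 - 932) = (30 + √15774/3)/(464 - 932) = (30 + √15774/3)/(-468) = -(30 + √15774/3)/468 = -5/78 - √15774/1404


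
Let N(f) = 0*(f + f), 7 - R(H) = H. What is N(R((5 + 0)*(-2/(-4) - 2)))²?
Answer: 0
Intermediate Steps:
R(H) = 7 - H
N(f) = 0 (N(f) = 0*(2*f) = 0)
N(R((5 + 0)*(-2/(-4) - 2)))² = 0² = 0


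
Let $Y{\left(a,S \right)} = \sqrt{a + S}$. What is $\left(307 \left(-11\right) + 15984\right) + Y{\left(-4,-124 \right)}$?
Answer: $12607 + 8 i \sqrt{2} \approx 12607.0 + 11.314 i$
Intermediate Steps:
$Y{\left(a,S \right)} = \sqrt{S + a}$
$\left(307 \left(-11\right) + 15984\right) + Y{\left(-4,-124 \right)} = \left(307 \left(-11\right) + 15984\right) + \sqrt{-124 - 4} = \left(-3377 + 15984\right) + \sqrt{-128} = 12607 + 8 i \sqrt{2}$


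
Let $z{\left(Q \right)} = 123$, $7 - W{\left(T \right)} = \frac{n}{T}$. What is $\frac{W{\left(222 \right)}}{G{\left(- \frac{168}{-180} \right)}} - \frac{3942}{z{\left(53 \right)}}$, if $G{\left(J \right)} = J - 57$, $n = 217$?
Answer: $- \frac{82049561}{2551594} \approx -32.156$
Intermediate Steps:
$W{\left(T \right)} = 7 - \frac{217}{T}$
$G{\left(J \right)} = -57 + J$ ($G{\left(J \right)} = J - 57 = -57 + J$)
$\frac{W{\left(222 \right)}}{G{\left(- \frac{168}{-180} \right)}} - \frac{3942}{z{\left(53 \right)}} = \frac{7 - \frac{217}{222}}{-57 - \frac{168}{-180}} - \frac{3942}{123} = \frac{7 - \frac{217}{222}}{-57 - - \frac{14}{15}} - \frac{1314}{41} = \frac{7 - \frac{217}{222}}{-57 + \frac{14}{15}} - \frac{1314}{41} = \frac{1337}{222 \left(- \frac{841}{15}\right)} - \frac{1314}{41} = \frac{1337}{222} \left(- \frac{15}{841}\right) - \frac{1314}{41} = - \frac{6685}{62234} - \frac{1314}{41} = - \frac{82049561}{2551594}$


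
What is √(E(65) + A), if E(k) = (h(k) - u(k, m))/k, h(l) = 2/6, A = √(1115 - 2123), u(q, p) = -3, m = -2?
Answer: √(78 + 18252*I*√7)/39 ≈ 3.9875 + 3.9811*I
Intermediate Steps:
A = 12*I*√7 (A = √(-1008) = 12*I*√7 ≈ 31.749*I)
h(l) = ⅓ (h(l) = 2*(⅙) = ⅓)
E(k) = 10/(3*k) (E(k) = (⅓ - 1*(-3))/k = (⅓ + 3)/k = 10/(3*k))
√(E(65) + A) = √((10/3)/65 + 12*I*√7) = √((10/3)*(1/65) + 12*I*√7) = √(2/39 + 12*I*√7)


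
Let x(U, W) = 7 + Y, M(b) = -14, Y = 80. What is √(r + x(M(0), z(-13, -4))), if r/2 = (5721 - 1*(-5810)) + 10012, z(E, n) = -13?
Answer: 9*√533 ≈ 207.78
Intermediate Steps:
x(U, W) = 87 (x(U, W) = 7 + 80 = 87)
r = 43086 (r = 2*((5721 - 1*(-5810)) + 10012) = 2*((5721 + 5810) + 10012) = 2*(11531 + 10012) = 2*21543 = 43086)
√(r + x(M(0), z(-13, -4))) = √(43086 + 87) = √43173 = 9*√533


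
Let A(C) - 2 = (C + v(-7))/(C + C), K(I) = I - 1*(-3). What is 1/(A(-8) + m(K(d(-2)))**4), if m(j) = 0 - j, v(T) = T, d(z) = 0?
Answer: 16/1343 ≈ 0.011914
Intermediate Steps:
K(I) = 3 + I (K(I) = I + 3 = 3 + I)
m(j) = -j
A(C) = 2 + (-7 + C)/(2*C) (A(C) = 2 + (C - 7)/(C + C) = 2 + (-7 + C)/((2*C)) = 2 + (-7 + C)*(1/(2*C)) = 2 + (-7 + C)/(2*C))
1/(A(-8) + m(K(d(-2)))**4) = 1/((1/2)*(-7 + 5*(-8))/(-8) + (-(3 + 0))**4) = 1/((1/2)*(-1/8)*(-7 - 40) + (-1*3)**4) = 1/((1/2)*(-1/8)*(-47) + (-3)**4) = 1/(47/16 + 81) = 1/(1343/16) = 16/1343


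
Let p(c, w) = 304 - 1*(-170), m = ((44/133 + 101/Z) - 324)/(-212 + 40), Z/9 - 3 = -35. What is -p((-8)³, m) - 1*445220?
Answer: -445694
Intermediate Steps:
Z = -288 (Z = 27 + 9*(-35) = 27 - 315 = -288)
m = 12411257/6588288 (m = ((44/133 + 101/(-288)) - 324)/(-212 + 40) = ((44*(1/133) + 101*(-1/288)) - 324)/(-172) = ((44/133 - 101/288) - 324)*(-1/172) = (-761/38304 - 324)*(-1/172) = -12411257/38304*(-1/172) = 12411257/6588288 ≈ 1.8838)
p(c, w) = 474 (p(c, w) = 304 + 170 = 474)
-p((-8)³, m) - 1*445220 = -1*474 - 1*445220 = -474 - 445220 = -445694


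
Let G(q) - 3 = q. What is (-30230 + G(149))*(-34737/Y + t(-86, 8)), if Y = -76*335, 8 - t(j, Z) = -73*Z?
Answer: -227195030223/12730 ≈ -1.7847e+7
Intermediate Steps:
t(j, Z) = 8 + 73*Z (t(j, Z) = 8 - (-73)*Z = 8 + 73*Z)
G(q) = 3 + q
Y = -25460
(-30230 + G(149))*(-34737/Y + t(-86, 8)) = (-30230 + (3 + 149))*(-34737/(-25460) + (8 + 73*8)) = (-30230 + 152)*(-34737*(-1/25460) + (8 + 584)) = -30078*(34737/25460 + 592) = -30078*15107057/25460 = -227195030223/12730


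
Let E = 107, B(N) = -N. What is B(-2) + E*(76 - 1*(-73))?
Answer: 15945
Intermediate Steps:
B(-2) + E*(76 - 1*(-73)) = -1*(-2) + 107*(76 - 1*(-73)) = 2 + 107*(76 + 73) = 2 + 107*149 = 2 + 15943 = 15945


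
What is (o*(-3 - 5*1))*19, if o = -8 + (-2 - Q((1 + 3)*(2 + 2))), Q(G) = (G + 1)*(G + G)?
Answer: 84208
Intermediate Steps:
Q(G) = 2*G*(1 + G) (Q(G) = (1 + G)*(2*G) = 2*G*(1 + G))
o = -554 (o = -8 + (-2 - 2*(1 + 3)*(2 + 2)*(1 + (1 + 3)*(2 + 2))) = -8 + (-2 - 2*4*4*(1 + 4*4)) = -8 + (-2 - 2*16*(1 + 16)) = -8 + (-2 - 2*16*17) = -8 + (-2 - 1*544) = -8 + (-2 - 544) = -8 - 546 = -554)
(o*(-3 - 5*1))*19 = -554*(-3 - 5*1)*19 = -554*(-3 - 5)*19 = -554*(-8)*19 = 4432*19 = 84208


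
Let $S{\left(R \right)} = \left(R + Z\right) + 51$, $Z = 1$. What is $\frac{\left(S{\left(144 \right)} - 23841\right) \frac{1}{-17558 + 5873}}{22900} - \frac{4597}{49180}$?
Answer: $- \frac{6144661397}{65799520350} \approx -0.093385$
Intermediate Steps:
$S{\left(R \right)} = 52 + R$ ($S{\left(R \right)} = \left(R + 1\right) + 51 = \left(1 + R\right) + 51 = 52 + R$)
$\frac{\left(S{\left(144 \right)} - 23841\right) \frac{1}{-17558 + 5873}}{22900} - \frac{4597}{49180} = \frac{\left(\left(52 + 144\right) - 23841\right) \frac{1}{-17558 + 5873}}{22900} - \frac{4597}{49180} = \frac{196 - 23841}{-11685} \cdot \frac{1}{22900} - \frac{4597}{49180} = \left(-23645\right) \left(- \frac{1}{11685}\right) \frac{1}{22900} - \frac{4597}{49180} = \frac{4729}{2337} \cdot \frac{1}{22900} - \frac{4597}{49180} = \frac{4729}{53517300} - \frac{4597}{49180} = - \frac{6144661397}{65799520350}$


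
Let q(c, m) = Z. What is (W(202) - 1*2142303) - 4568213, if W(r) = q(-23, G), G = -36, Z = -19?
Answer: -6710535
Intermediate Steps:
q(c, m) = -19
W(r) = -19
(W(202) - 1*2142303) - 4568213 = (-19 - 1*2142303) - 4568213 = (-19 - 2142303) - 4568213 = -2142322 - 4568213 = -6710535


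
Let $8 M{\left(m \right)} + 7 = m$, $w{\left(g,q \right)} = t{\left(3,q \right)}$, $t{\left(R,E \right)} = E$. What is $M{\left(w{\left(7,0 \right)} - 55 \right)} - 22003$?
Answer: $- \frac{88043}{4} \approx -22011.0$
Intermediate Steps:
$w{\left(g,q \right)} = q$
$M{\left(m \right)} = - \frac{7}{8} + \frac{m}{8}$
$M{\left(w{\left(7,0 \right)} - 55 \right)} - 22003 = \left(- \frac{7}{8} + \frac{0 - 55}{8}\right) - 22003 = \left(- \frac{7}{8} + \frac{1}{8} \left(-55\right)\right) - 22003 = \left(- \frac{7}{8} - \frac{55}{8}\right) - 22003 = - \frac{31}{4} - 22003 = - \frac{88043}{4}$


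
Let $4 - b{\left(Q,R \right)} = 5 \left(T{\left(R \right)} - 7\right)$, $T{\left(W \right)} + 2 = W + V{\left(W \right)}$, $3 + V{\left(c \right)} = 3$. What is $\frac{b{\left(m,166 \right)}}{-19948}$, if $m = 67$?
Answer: $\frac{781}{19948} \approx 0.039152$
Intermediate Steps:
$V{\left(c \right)} = 0$ ($V{\left(c \right)} = -3 + 3 = 0$)
$T{\left(W \right)} = -2 + W$ ($T{\left(W \right)} = -2 + \left(W + 0\right) = -2 + W$)
$b{\left(Q,R \right)} = 49 - 5 R$ ($b{\left(Q,R \right)} = 4 - 5 \left(\left(-2 + R\right) - 7\right) = 4 - 5 \left(-9 + R\right) = 4 - \left(-45 + 5 R\right) = 49 - 5 R$)
$\frac{b{\left(m,166 \right)}}{-19948} = \frac{49 - 830}{-19948} = \left(49 - 830\right) \left(- \frac{1}{19948}\right) = \left(-781\right) \left(- \frac{1}{19948}\right) = \frac{781}{19948}$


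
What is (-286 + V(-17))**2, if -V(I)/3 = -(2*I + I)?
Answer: 192721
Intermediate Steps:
V(I) = 9*I (V(I) = -(-3)*(2*I + I) = -(-3)*3*I = -(-9)*I = 9*I)
(-286 + V(-17))**2 = (-286 + 9*(-17))**2 = (-286 - 153)**2 = (-439)**2 = 192721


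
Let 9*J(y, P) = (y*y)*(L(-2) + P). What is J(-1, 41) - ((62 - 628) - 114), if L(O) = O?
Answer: 2053/3 ≈ 684.33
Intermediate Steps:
J(y, P) = y**2*(-2 + P)/9 (J(y, P) = ((y*y)*(-2 + P))/9 = (y**2*(-2 + P))/9 = y**2*(-2 + P)/9)
J(-1, 41) - ((62 - 628) - 114) = (1/9)*(-1)**2*(-2 + 41) - ((62 - 628) - 114) = (1/9)*1*39 - (-566 - 114) = 13/3 - 1*(-680) = 13/3 + 680 = 2053/3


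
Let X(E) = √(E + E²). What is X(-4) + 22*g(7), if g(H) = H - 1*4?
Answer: 66 + 2*√3 ≈ 69.464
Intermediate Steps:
g(H) = -4 + H (g(H) = H - 4 = -4 + H)
X(-4) + 22*g(7) = √(-4*(1 - 4)) + 22*(-4 + 7) = √(-4*(-3)) + 22*3 = √12 + 66 = 2*√3 + 66 = 66 + 2*√3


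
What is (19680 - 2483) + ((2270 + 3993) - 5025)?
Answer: 18435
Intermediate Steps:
(19680 - 2483) + ((2270 + 3993) - 5025) = 17197 + (6263 - 5025) = 17197 + 1238 = 18435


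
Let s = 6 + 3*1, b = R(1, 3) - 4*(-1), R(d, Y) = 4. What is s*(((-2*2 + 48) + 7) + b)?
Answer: 531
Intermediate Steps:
b = 8 (b = 4 - 4*(-1) = 4 + 4 = 8)
s = 9 (s = 6 + 3 = 9)
s*(((-2*2 + 48) + 7) + b) = 9*(((-2*2 + 48) + 7) + 8) = 9*(((-4 + 48) + 7) + 8) = 9*((44 + 7) + 8) = 9*(51 + 8) = 9*59 = 531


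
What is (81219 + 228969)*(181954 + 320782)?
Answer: 155942674368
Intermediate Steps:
(81219 + 228969)*(181954 + 320782) = 310188*502736 = 155942674368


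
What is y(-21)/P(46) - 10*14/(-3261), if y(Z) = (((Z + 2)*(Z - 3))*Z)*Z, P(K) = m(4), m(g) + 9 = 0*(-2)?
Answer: -72863644/3261 ≈ -22344.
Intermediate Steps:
m(g) = -9 (m(g) = -9 + 0*(-2) = -9 + 0 = -9)
P(K) = -9
y(Z) = Z**2*(-3 + Z)*(2 + Z) (y(Z) = (((2 + Z)*(-3 + Z))*Z)*Z = (((-3 + Z)*(2 + Z))*Z)*Z = (Z*(-3 + Z)*(2 + Z))*Z = Z**2*(-3 + Z)*(2 + Z))
y(-21)/P(46) - 10*14/(-3261) = ((-21)**2*(-6 + (-21)**2 - 1*(-21)))/(-9) - 10*14/(-3261) = (441*(-6 + 441 + 21))*(-1/9) - 140*(-1/3261) = (441*456)*(-1/9) + 140/3261 = 201096*(-1/9) + 140/3261 = -22344 + 140/3261 = -72863644/3261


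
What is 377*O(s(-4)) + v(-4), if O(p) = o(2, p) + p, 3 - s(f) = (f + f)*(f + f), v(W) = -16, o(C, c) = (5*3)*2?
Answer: -11703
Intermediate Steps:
o(C, c) = 30 (o(C, c) = 15*2 = 30)
s(f) = 3 - 4*f**2 (s(f) = 3 - (f + f)*(f + f) = 3 - 2*f*2*f = 3 - 4*f**2)
O(p) = 30 + p
377*O(s(-4)) + v(-4) = 377*(30 + (3 - 4*(-4)**2)) - 16 = 377*(30 + (3 - 4*16)) - 16 = 377*(30 + (3 - 64)) - 16 = 377*(30 - 61) - 16 = 377*(-31) - 16 = -11687 - 16 = -11703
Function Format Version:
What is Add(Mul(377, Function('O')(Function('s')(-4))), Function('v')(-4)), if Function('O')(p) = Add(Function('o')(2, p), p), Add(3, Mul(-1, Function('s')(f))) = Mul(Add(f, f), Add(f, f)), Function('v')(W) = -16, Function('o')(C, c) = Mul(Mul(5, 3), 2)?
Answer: -11703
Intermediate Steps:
Function('o')(C, c) = 30 (Function('o')(C, c) = Mul(15, 2) = 30)
Function('s')(f) = Add(3, Mul(-4, Pow(f, 2))) (Function('s')(f) = Add(3, Mul(-1, Mul(Add(f, f), Add(f, f)))) = Add(3, Mul(-1, Mul(Mul(2, f), Mul(2, f)))) = Add(3, Mul(-1, Mul(4, Pow(f, 2)))) = Add(3, Mul(-4, Pow(f, 2))))
Function('O')(p) = Add(30, p)
Add(Mul(377, Function('O')(Function('s')(-4))), Function('v')(-4)) = Add(Mul(377, Add(30, Add(3, Mul(-4, Pow(-4, 2))))), -16) = Add(Mul(377, Add(30, Add(3, Mul(-4, 16)))), -16) = Add(Mul(377, Add(30, Add(3, -64))), -16) = Add(Mul(377, Add(30, -61)), -16) = Add(Mul(377, -31), -16) = Add(-11687, -16) = -11703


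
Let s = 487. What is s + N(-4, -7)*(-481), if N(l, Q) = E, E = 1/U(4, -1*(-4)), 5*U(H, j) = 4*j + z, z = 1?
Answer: 5874/17 ≈ 345.53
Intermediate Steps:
U(H, j) = ⅕ + 4*j/5 (U(H, j) = (4*j + 1)/5 = (1 + 4*j)/5 = ⅕ + 4*j/5)
E = 5/17 (E = 1/(⅕ + 4*(-1*(-4))/5) = 1/(⅕ + (⅘)*4) = 1/(⅕ + 16/5) = 1/(17/5) = 5/17 ≈ 0.29412)
N(l, Q) = 5/17
s + N(-4, -7)*(-481) = 487 + (5/17)*(-481) = 487 - 2405/17 = 5874/17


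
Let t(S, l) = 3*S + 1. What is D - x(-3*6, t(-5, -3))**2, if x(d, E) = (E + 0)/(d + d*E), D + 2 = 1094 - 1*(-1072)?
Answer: 29622947/13689 ≈ 2164.0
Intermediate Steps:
t(S, l) = 1 + 3*S
D = 2164 (D = -2 + (1094 - 1*(-1072)) = -2 + (1094 + 1072) = -2 + 2166 = 2164)
x(d, E) = E/(d + E*d)
D - x(-3*6, t(-5, -3))**2 = 2164 - ((1 + 3*(-5))/(((-3*6))*(1 + (1 + 3*(-5)))))**2 = 2164 - ((1 - 15)/(-18*(1 + (1 - 15))))**2 = 2164 - (-14*(-1/18)/(1 - 14))**2 = 2164 - (-14*(-1/18)/(-13))**2 = 2164 - (-14*(-1/18)*(-1/13))**2 = 2164 - (-7/117)**2 = 2164 - 1*49/13689 = 2164 - 49/13689 = 29622947/13689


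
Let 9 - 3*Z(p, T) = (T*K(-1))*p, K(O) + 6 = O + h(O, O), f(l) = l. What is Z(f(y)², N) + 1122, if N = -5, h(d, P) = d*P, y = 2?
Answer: 1085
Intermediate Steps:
h(d, P) = P*d
K(O) = -6 + O + O² (K(O) = -6 + (O + O*O) = -6 + (O + O²) = -6 + O + O²)
Z(p, T) = 3 + 2*T*p (Z(p, T) = 3 - T*(-6 - 1 + (-1)²)*p/3 = 3 - T*(-6 - 1 + 1)*p/3 = 3 - T*(-6)*p/3 = 3 - (-6*T)*p/3 = 3 - (-2)*T*p = 3 + 2*T*p)
Z(f(y)², N) + 1122 = (3 + 2*(-5)*2²) + 1122 = (3 + 2*(-5)*4) + 1122 = (3 - 40) + 1122 = -37 + 1122 = 1085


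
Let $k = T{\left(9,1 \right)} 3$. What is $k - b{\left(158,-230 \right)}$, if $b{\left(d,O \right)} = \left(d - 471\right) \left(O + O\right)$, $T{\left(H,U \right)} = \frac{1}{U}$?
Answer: $-143977$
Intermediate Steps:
$b{\left(d,O \right)} = 2 O \left(-471 + d\right)$ ($b{\left(d,O \right)} = \left(-471 + d\right) 2 O = 2 O \left(-471 + d\right)$)
$k = 3$ ($k = 1^{-1} \cdot 3 = 1 \cdot 3 = 3$)
$k - b{\left(158,-230 \right)} = 3 - 2 \left(-230\right) \left(-471 + 158\right) = 3 - 2 \left(-230\right) \left(-313\right) = 3 - 143980 = -143977$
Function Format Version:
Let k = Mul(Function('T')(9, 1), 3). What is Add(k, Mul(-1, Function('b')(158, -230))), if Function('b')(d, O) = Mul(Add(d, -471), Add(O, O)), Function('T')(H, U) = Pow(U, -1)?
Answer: -143977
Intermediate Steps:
Function('b')(d, O) = Mul(2, O, Add(-471, d)) (Function('b')(d, O) = Mul(Add(-471, d), Mul(2, O)) = Mul(2, O, Add(-471, d)))
k = 3 (k = Mul(Pow(1, -1), 3) = Mul(1, 3) = 3)
Add(k, Mul(-1, Function('b')(158, -230))) = Add(3, Mul(-1, Mul(2, -230, Add(-471, 158)))) = Add(3, Mul(-1, Mul(2, -230, -313))) = Add(3, Mul(-1, 143980)) = Add(3, -143980) = -143977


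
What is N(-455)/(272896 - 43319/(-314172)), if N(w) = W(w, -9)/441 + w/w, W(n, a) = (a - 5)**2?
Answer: 453804/85736325431 ≈ 5.2930e-6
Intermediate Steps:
W(n, a) = (-5 + a)**2
N(w) = 13/9 (N(w) = (-5 - 9)**2/441 + w/w = (-14)**2*(1/441) + 1 = 196*(1/441) + 1 = 4/9 + 1 = 13/9)
N(-455)/(272896 - 43319/(-314172)) = 13/(9*(272896 - 43319/(-314172))) = 13/(9*(272896 - 43319*(-1)/314172)) = 13/(9*(272896 - 1*(-43319/314172))) = 13/(9*(272896 + 43319/314172)) = 13/(9*(85736325431/314172)) = (13/9)*(314172/85736325431) = 453804/85736325431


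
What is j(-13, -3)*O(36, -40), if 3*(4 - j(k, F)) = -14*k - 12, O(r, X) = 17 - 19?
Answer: 316/3 ≈ 105.33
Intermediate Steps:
O(r, X) = -2
j(k, F) = 8 + 14*k/3 (j(k, F) = 4 - (-14*k - 12)/3 = 4 - (-12 - 14*k)/3 = 4 + (4 + 14*k/3) = 8 + 14*k/3)
j(-13, -3)*O(36, -40) = (8 + (14/3)*(-13))*(-2) = (8 - 182/3)*(-2) = -158/3*(-2) = 316/3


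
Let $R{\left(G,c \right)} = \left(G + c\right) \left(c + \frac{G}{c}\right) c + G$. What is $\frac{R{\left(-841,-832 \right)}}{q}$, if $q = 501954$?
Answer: $- \frac{578342300}{250977} \approx -2304.4$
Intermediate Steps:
$R{\left(G,c \right)} = G + c \left(G + c\right) \left(c + \frac{G}{c}\right)$ ($R{\left(G,c \right)} = c \left(G + c\right) \left(c + \frac{G}{c}\right) + G = G + c \left(G + c\right) \left(c + \frac{G}{c}\right)$)
$\frac{R{\left(-841,-832 \right)}}{q} = \frac{-841 + \left(-841\right)^{2} + \left(-832\right)^{3} - -699712 - 841 \left(-832\right)^{2}}{501954} = \left(-841 + 707281 - 575930368 + 699712 - 582160384\right) \frac{1}{501954} = \left(-1156684600\right) \frac{1}{501954} = - \frac{578342300}{250977}$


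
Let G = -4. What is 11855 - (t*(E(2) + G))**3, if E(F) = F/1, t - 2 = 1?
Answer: 12071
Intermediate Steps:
t = 3 (t = 2 + 1 = 3)
E(F) = F (E(F) = F*1 = F)
11855 - (t*(E(2) + G))**3 = 11855 - (3*(2 - 4))**3 = 11855 - (3*(-2))**3 = 11855 - 1*(-6)**3 = 11855 - 1*(-216) = 11855 + 216 = 12071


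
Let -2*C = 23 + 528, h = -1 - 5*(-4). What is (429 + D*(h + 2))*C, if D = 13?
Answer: -193401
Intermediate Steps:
h = 19 (h = -1 + 20 = 19)
C = -551/2 (C = -(23 + 528)/2 = -½*551 = -551/2 ≈ -275.50)
(429 + D*(h + 2))*C = (429 + 13*(19 + 2))*(-551/2) = (429 + 13*21)*(-551/2) = (429 + 273)*(-551/2) = 702*(-551/2) = -193401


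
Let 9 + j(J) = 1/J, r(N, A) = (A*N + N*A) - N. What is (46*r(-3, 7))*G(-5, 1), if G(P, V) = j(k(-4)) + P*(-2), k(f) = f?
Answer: -2691/2 ≈ -1345.5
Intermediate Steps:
r(N, A) = -N + 2*A*N (r(N, A) = (A*N + A*N) - N = 2*A*N - N = -N + 2*A*N)
j(J) = -9 + 1/J
G(P, V) = -37/4 - 2*P (G(P, V) = (-9 + 1/(-4)) + P*(-2) = (-9 - ¼) - 2*P = -37/4 - 2*P)
(46*r(-3, 7))*G(-5, 1) = (46*(-3*(-1 + 2*7)))*(-37/4 - 2*(-5)) = (46*(-3*(-1 + 14)))*(-37/4 + 10) = (46*(-3*13))*(¾) = (46*(-39))*(¾) = -1794*¾ = -2691/2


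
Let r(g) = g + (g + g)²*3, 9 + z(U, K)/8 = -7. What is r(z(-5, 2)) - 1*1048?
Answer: 195432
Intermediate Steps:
z(U, K) = -128 (z(U, K) = -72 + 8*(-7) = -72 - 56 = -128)
r(g) = g + 12*g² (r(g) = g + (2*g)²*3 = g + (4*g²)*3 = g + 12*g²)
r(z(-5, 2)) - 1*1048 = -128*(1 + 12*(-128)) - 1*1048 = -128*(1 - 1536) - 1048 = -128*(-1535) - 1048 = 196480 - 1048 = 195432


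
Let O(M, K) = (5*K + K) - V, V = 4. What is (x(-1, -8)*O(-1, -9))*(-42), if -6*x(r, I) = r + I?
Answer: 3654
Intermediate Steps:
x(r, I) = -I/6 - r/6 (x(r, I) = -(r + I)/6 = -(I + r)/6 = -I/6 - r/6)
O(M, K) = -4 + 6*K (O(M, K) = (5*K + K) - 1*4 = 6*K - 4 = -4 + 6*K)
(x(-1, -8)*O(-1, -9))*(-42) = ((-⅙*(-8) - ⅙*(-1))*(-4 + 6*(-9)))*(-42) = ((4/3 + ⅙)*(-4 - 54))*(-42) = ((3/2)*(-58))*(-42) = -87*(-42) = 3654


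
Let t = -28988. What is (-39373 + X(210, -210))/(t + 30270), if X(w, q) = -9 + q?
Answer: -19796/641 ≈ -30.883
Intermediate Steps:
(-39373 + X(210, -210))/(t + 30270) = (-39373 + (-9 - 210))/(-28988 + 30270) = (-39373 - 219)/1282 = -39592*1/1282 = -19796/641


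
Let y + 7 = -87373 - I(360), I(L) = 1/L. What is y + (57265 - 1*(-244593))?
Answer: 77212079/360 ≈ 2.1448e+5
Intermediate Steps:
y = -31456801/360 (y = -7 + (-87373 - 1/360) = -7 - 31454281/360 = -31456801/360 ≈ -87380.)
y + (57265 - 1*(-244593)) = -31456801/360 + (57265 - 1*(-244593)) = -31456801/360 + (57265 + 244593) = -31456801/360 + 301858 = 77212079/360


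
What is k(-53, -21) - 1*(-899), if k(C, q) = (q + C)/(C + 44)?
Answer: 8165/9 ≈ 907.22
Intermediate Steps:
k(C, q) = (C + q)/(44 + C)
k(-53, -21) - 1*(-899) = (-53 - 21)/(44 - 53) - 1*(-899) = -74/(-9) + 899 = -⅑*(-74) + 899 = 74/9 + 899 = 8165/9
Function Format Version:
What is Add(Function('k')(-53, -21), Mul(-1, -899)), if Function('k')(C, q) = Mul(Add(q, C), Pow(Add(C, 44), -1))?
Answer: Rational(8165, 9) ≈ 907.22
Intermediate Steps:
Function('k')(C, q) = Mul(Pow(Add(44, C), -1), Add(C, q)) (Function('k')(C, q) = Mul(Add(C, q), Pow(Add(44, C), -1)) = Mul(Pow(Add(44, C), -1), Add(C, q)))
Add(Function('k')(-53, -21), Mul(-1, -899)) = Add(Mul(Pow(Add(44, -53), -1), Add(-53, -21)), Mul(-1, -899)) = Add(Mul(Pow(-9, -1), -74), 899) = Add(Mul(Rational(-1, 9), -74), 899) = Add(Rational(74, 9), 899) = Rational(8165, 9)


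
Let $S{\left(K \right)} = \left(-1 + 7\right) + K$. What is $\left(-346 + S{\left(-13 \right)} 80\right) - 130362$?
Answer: $-131268$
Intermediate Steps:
$S{\left(K \right)} = 6 + K$
$\left(-346 + S{\left(-13 \right)} 80\right) - 130362 = \left(-346 + \left(6 - 13\right) 80\right) - 130362 = \left(-346 - 560\right) - 130362 = -906 - 130362 = -131268$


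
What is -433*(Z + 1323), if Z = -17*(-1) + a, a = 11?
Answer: -584983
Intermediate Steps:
Z = 28 (Z = -17*(-1) + 11 = 17 + 11 = 28)
-433*(Z + 1323) = -433*(28 + 1323) = -433*1351 = -584983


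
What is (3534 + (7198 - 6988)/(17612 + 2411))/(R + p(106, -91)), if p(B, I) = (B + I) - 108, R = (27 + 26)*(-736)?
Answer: -70761492/782919323 ≈ -0.090382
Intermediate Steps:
R = -39008 (R = 53*(-736) = -39008)
p(B, I) = -108 + B + I
(3534 + (7198 - 6988)/(17612 + 2411))/(R + p(106, -91)) = (3534 + (7198 - 6988)/(17612 + 2411))/(-39008 + (-108 + 106 - 91)) = (3534 + 210/20023)/(-39008 - 93) = (3534 + 210*(1/20023))/(-39101) = (3534 + 210/20023)*(-1/39101) = (70761492/20023)*(-1/39101) = -70761492/782919323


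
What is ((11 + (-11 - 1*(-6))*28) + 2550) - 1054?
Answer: 1367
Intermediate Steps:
((11 + (-11 - 1*(-6))*28) + 2550) - 1054 = ((11 + (-11 + 6)*28) + 2550) - 1054 = ((11 - 5*28) + 2550) - 1054 = ((11 - 140) + 2550) - 1054 = (-129 + 2550) - 1054 = 2421 - 1054 = 1367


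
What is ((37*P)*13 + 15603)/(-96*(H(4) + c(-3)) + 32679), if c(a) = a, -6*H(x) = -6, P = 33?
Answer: 10492/10957 ≈ 0.95756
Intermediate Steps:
H(x) = 1 (H(x) = -⅙*(-6) = 1)
((37*P)*13 + 15603)/(-96*(H(4) + c(-3)) + 32679) = ((37*33)*13 + 15603)/(-96*(1 - 3) + 32679) = (1221*13 + 15603)/(-96*(-2) + 32679) = (15873 + 15603)/(192 + 32679) = 31476/32871 = 31476*(1/32871) = 10492/10957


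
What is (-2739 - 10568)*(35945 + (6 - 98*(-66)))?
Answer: -564469633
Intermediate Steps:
(-2739 - 10568)*(35945 + (6 - 98*(-66))) = -13307*(35945 + (6 + 6468)) = -13307*(35945 + 6474) = -13307*42419 = -564469633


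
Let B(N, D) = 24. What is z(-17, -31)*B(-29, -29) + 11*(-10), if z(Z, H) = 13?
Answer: 202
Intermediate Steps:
z(-17, -31)*B(-29, -29) + 11*(-10) = 13*24 + 11*(-10) = 312 - 110 = 202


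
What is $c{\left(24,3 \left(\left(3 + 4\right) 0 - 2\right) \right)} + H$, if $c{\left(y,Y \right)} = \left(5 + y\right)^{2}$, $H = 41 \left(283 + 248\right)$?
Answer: $22612$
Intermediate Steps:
$H = 21771$ ($H = 41 \cdot 531 = 21771$)
$c{\left(24,3 \left(\left(3 + 4\right) 0 - 2\right) \right)} + H = \left(5 + 24\right)^{2} + 21771 = 29^{2} + 21771 = 841 + 21771 = 22612$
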